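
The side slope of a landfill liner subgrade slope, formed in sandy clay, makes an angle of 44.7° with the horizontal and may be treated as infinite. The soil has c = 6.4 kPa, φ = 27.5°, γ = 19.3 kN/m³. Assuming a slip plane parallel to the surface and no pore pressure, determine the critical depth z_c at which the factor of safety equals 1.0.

z_c = 1.40 m

Setting FS = 1.00 in FS = [c + γz cos²β tanφ] / [γz sinβ cosβ] and solving for z:
z = c / [γ cosβ (FS·sinβ − cosβ·tanφ)]
  = 6.4 / [19.3·cos44.7°·(1.00·sin44.7° − cos44.7°·tan27.5°)]
  = 6.4 / [19.3·0.7108·(1.00·0.7034 − 0.7108·0.5206)]
  = 6.4 / 4.5734 = 1.399 m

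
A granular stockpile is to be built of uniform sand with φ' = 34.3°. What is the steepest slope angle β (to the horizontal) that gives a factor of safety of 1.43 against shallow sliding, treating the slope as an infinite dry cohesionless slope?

For an infinite dry cohesionless slope FS = tanφ'/tanβ, so tanβ = tanφ' / FS.
tanβ = tan34.3° / 1.43 = 0.6822 / 1.43 = 0.4770
β = arctan(0.4770) = 25.50°

β = 25.5°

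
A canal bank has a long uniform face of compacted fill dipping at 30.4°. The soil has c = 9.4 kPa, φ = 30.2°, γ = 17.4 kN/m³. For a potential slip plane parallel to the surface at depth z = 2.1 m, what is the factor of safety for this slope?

For an infinite slope with a slip plane parallel to the surface (no pore pressure): FS = [c + γz cos²β tanφ] / [γz sinβ cosβ].
γz = 17.4·2.1 = 36.54 kN/m²
Numerator = 9.4 + 36.54·cos²30.4°·tan30.2° = 9.4 + 36.54·0.7439·0.5820 = 25.221 kPa
Denominator = 36.54·sin30.4°·cos30.4° = 36.54·0.5060·0.8625 = 15.948 kPa
FS = 25.221 / 15.948 = 1.581

FS = 1.58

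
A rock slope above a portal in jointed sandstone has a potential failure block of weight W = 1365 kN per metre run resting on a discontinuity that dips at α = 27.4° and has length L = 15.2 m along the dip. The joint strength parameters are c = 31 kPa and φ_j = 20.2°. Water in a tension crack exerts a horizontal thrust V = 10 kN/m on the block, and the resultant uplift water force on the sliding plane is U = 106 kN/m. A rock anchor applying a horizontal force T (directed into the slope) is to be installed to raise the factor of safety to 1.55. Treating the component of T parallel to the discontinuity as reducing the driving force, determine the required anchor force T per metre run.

Resolving forces along and normal to the sliding plane, with the horizontal anchor force T adding T·sinα to the effective normal force and T·cosα acting up the plane against the driving force:
FS = [cL + (W cosα − U − V sinα + T sinα) tanφ_j] / [W sinα + V cosα − T cosα]
Without the anchor: N' = 1101.3 kN/m, driving T_d = 637.1 kN/m, resisting R = 31·15.2 + 1101.3·tan20.2° = 876.4 kN/m, FS = 1.38.
Setting FS = 1.55 and solving for T:
1.55·(637.1 − T cos27.4°) = 876.4 + T sin27.4°·tan20.2°
T·(sin27.4°·tan20.2° + 1.55·cos27.4°) = 1.55·637.1 − 876.4
T·(0.4602·0.3679 + 1.55·0.8878) = 987.4 − 876.4 = 111.0
T·1.5454 = 111.0
T = 71.9 kN/m

T = 72 kN/m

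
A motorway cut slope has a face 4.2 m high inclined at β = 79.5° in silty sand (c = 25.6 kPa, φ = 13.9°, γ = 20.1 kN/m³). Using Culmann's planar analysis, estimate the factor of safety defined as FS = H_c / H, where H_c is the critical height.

FS = 1.97

H_c = (4c/γ) · sinβ cosφ / [1 − cos(β − φ)]
    = (4·25.6/20.1) · sin79.5°·cos13.9° / [1 − cos65.6°]
    = 5.095 · 0.9545 / 0.5869 = 8.29 m
FS = H_c / H = 8.29 / 4.2 = 1.973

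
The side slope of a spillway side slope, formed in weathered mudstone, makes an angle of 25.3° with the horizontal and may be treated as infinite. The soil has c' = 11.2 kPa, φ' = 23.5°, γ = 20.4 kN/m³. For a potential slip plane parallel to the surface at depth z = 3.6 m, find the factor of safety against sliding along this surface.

FS = 1.31

For an infinite slope with a slip plane parallel to the surface (no pore pressure): FS = [c' + γz cos²β tanφ'] / [γz sinβ cosβ].
γz = 20.4·3.6 = 73.44 kN/m²
Numerator = 11.2 + 73.44·cos²25.3°·tan23.5° = 11.2 + 73.44·0.8174·0.4348 = 37.301 kPa
Denominator = 73.44·sin25.3°·cos25.3° = 73.44·0.4274·0.9041 = 28.375 kPa
FS = 37.301 / 28.375 = 1.315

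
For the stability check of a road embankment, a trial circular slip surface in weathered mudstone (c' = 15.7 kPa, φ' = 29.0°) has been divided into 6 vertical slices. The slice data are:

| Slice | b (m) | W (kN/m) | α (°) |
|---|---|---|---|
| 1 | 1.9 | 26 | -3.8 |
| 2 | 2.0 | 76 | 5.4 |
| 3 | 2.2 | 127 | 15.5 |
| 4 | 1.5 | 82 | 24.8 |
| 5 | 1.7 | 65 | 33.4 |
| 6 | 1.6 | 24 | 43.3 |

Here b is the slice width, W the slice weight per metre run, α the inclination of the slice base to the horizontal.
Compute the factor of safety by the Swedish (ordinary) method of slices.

Ordinary method of slices: FS = Σ[c'·Δl_i + (W_i cosα_i)·tanφ'] / Σ W_i sinα_i, with Δl_i = b_i / cosα_i.
Slice 1: Δl = 1.9/cos(-3.8°) = 1.904 m; N'_1 = 26·cos(-3.8°) = 25.9; c'Δl = 29.90; W sinα = -1.7
Slice 2: Δl = 2.0/cos5.4° = 2.009 m; N'_2 = 76·cos5.4° = 75.7; c'Δl = 31.54; W sinα = 7.2
Slice 3: Δl = 2.2/cos15.5° = 2.283 m; N'_3 = 127·cos15.5° = 122.4; c'Δl = 35.84; W sinα = 33.9
Slice 4: Δl = 1.5/cos24.8° = 1.652 m; N'_4 = 82·cos24.8° = 74.4; c'Δl = 25.94; W sinα = 34.4
Slice 5: Δl = 1.7/cos33.4° = 2.036 m; N'_5 = 65·cos33.4° = 54.3; c'Δl = 31.97; W sinα = 35.8
Slice 6: Δl = 1.6/cos43.3° = 2.198 m; N'_6 = 24·cos43.3° = 17.5; c'Δl = 34.52; W sinα = 16.5
Σc'Δl = 189.7 kN/m; ΣN' = 370.2 kN/m; ΣW sinα = 126.0 kN/m
Resisting = 189.7 + 370.2·tan29.0° = 189.7 + 205.2 = 394.9 kN/m
FS = 394.9 / 126.0 = 3.134

FS = 3.13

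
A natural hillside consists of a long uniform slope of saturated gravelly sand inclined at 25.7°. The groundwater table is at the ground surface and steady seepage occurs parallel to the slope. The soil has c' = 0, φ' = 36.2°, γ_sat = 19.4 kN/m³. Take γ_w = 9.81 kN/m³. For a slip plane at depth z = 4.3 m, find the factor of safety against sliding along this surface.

FS = 0.75

With seepage parallel to the slope and the water table at the surface, the effective normal stress on the slip plane uses the buoyant unit weight γ' = γ_sat − γ_w while the driving shear stress uses γ_sat:
FS = [c' + γ' z cos²β tanφ'] / [γ_sat z sinβ cosβ]
(For c' = 0 this reduces to FS = (γ'/γ_sat)·tanφ'/tanβ.)
γ' = 19.4 − 9.81 = 9.59 kN/m³
Numerator = 0.0 + 9.59·4.3·cos²25.7°·tan36.2° = 0.0 + 9.59·4.3·0.8119·0.7319 = 24.505 kPa
Denominator = 19.4·4.3·sin25.7°·cos25.7° = 19.4·4.3·0.4337·0.9011 = 32.597 kPa
FS = 24.505 / 32.597 = 0.752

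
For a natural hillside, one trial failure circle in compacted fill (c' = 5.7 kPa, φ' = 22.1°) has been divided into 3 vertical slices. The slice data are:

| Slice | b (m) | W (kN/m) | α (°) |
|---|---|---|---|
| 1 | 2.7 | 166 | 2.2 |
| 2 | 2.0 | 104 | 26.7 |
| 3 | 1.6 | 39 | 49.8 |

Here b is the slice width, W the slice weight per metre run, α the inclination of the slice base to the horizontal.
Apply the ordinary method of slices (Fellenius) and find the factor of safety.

FS = 1.90

Ordinary method of slices: FS = Σ[c'·Δl_i + (W_i cosα_i)·tanφ'] / Σ W_i sinα_i, with Δl_i = b_i / cosα_i.
Slice 1: Δl = 2.7/cos2.2° = 2.702 m; N'_1 = 166·cos2.2° = 165.9; c'Δl = 15.40; W sinα = 6.4
Slice 2: Δl = 2.0/cos26.7° = 2.239 m; N'_2 = 104·cos26.7° = 92.9; c'Δl = 12.76; W sinα = 46.7
Slice 3: Δl = 1.6/cos49.8° = 2.479 m; N'_3 = 39·cos49.8° = 25.2; c'Δl = 14.13; W sinα = 29.8
Σc'Δl = 42.3 kN/m; ΣN' = 284.0 kN/m; ΣW sinα = 82.9 kN/m
Resisting = 42.3 + 284.0·tan22.1° = 42.3 + 115.3 = 157.6 kN/m
FS = 157.6 / 82.9 = 1.901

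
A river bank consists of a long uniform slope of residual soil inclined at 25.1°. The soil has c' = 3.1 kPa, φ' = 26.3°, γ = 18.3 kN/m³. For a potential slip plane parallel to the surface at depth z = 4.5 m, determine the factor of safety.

FS = 1.15

For an infinite slope with a slip plane parallel to the surface (no pore pressure): FS = [c' + γz cos²β tanφ'] / [γz sinβ cosβ].
γz = 18.3·4.5 = 82.35 kN/m²
Numerator = 3.1 + 82.35·cos²25.1°·tan26.3° = 3.1 + 82.35·0.8201·0.4942 = 36.476 kPa
Denominator = 82.35·sin25.1°·cos25.1° = 82.35·0.4242·0.9056 = 31.634 kPa
FS = 36.476 / 31.634 = 1.153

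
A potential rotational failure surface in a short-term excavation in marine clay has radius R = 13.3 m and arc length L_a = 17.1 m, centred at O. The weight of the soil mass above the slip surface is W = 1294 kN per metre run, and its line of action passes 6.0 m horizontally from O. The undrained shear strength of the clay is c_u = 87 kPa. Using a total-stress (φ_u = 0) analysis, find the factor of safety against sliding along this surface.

Taking moments about the centre O, the resisting moment is provided by the undrained shear strength acting along the arc:
M_R = c_u·L_a·R = 87·17.10·13.3 = 19786.4 kN·m/m
M_D = W·d = 1294·6.0 = 7764.0 kN·m/m
FS = M_R / M_D = 19786.4 / 7764.0 = 2.548

FS = 2.55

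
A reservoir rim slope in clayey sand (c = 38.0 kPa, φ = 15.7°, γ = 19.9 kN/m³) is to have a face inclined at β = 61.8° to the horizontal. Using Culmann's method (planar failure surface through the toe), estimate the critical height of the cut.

H_c = 21.14 m

Culmann's analysis gives the critical failure plane at α_cr = (β + φ)/2 = (61.8 + 15.7)/2 = 38.8°, and the critical height
H_c = (4c/γ) · sinβ cosφ / [1 − cos(β − φ)]
    = (4·38.0/19.9) · sin61.8°·cos15.7° / [1 − cos(46.1°)]
    = 7.638 · 0.8813·0.9627 / [1 − 0.6934]
    = 7.638 · 0.8484 / 0.3066
    = 21.14 m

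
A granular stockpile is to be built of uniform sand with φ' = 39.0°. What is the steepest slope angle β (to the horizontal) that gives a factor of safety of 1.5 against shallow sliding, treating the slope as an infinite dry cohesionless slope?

For an infinite dry cohesionless slope FS = tanφ'/tanβ, so tanβ = tanφ' / FS.
tanβ = tan39.0° / 1.5 = 0.8098 / 1.5 = 0.5399
β = arctan(0.5399) = 28.36°

β = 28.4°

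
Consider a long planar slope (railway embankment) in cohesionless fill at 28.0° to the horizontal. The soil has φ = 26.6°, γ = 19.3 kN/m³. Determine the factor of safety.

For a dry cohesionless infinite slope the factor of safety is FS = tanφ / tanβ.
FS = tan26.6° / tan28.0° = 0.5008 / 0.5317 = 0.942

FS = 0.94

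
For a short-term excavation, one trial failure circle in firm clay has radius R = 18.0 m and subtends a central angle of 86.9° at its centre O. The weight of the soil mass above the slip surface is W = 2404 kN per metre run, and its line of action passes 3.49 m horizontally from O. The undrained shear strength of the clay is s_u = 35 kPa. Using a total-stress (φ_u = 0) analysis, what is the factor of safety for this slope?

FS = 2.05

Taking moments about the centre O, the resisting moment is provided by the undrained shear strength acting along the arc:
Arc length L_a = R·θ = 18.0·(86.9°·π/180) = 18.0·1.5167 = 27.30 m
M_R = s_u·L_a·R = 35·27.30·18.0 = 17199.3 kN·m/m
M_D = W·d = 2404·3.49 = 8390.0 kN·m/m
FS = M_R / M_D = 17199.3 / 8390.0 = 2.050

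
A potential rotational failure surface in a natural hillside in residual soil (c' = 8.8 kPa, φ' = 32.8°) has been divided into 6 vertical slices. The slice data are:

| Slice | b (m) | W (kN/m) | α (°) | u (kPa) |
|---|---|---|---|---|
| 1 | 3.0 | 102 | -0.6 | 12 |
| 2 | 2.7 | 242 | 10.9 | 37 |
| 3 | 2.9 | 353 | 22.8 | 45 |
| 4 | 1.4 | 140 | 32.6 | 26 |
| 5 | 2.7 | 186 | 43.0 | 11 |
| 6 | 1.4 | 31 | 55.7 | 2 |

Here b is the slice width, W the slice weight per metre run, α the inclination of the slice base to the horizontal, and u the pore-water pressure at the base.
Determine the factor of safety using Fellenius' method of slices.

Ordinary method of slices: FS = Σ[c'·Δl_i + (W_i cosα_i − u_i·Δl_i)·tanφ'] / Σ W_i sinα_i, with Δl_i = b_i / cosα_i.
Slice 1: Δl = 3.0/cos(-0.6°) = 3.000 m; N'_1 = 102·cos(-0.6°) − 12·3.000 = 66.0; c'Δl = 26.40; W sinα = -1.1
Slice 2: Δl = 2.7/cos10.9° = 2.750 m; N'_2 = 242·cos10.9° − 37·2.750 = 135.9; c'Δl = 24.20; W sinα = 45.8
Slice 3: Δl = 2.9/cos22.8° = 3.146 m; N'_3 = 353·cos22.8° − 45·3.146 = 183.9; c'Δl = 27.68; W sinα = 136.8
Slice 4: Δl = 1.4/cos32.6° = 1.662 m; N'_4 = 140·cos32.6° − 26·1.662 = 74.7; c'Δl = 14.62; W sinα = 75.4
Slice 5: Δl = 2.7/cos43.0° = 3.692 m; N'_5 = 186·cos43.0° − 11·3.692 = 95.4; c'Δl = 32.49; W sinα = 126.9
Slice 6: Δl = 1.4/cos55.7° = 2.484 m; N'_6 = 31·cos55.7° − 2·2.484 = 12.5; c'Δl = 21.86; W sinα = 25.6
Σc'Δl = 147.3 kN/m; ΣN' = 568.4 kN/m; ΣW sinα = 409.4 kN/m
Resisting = 147.3 + 568.4·tan32.8° = 147.3 + 366.3 = 513.6 kN/m
FS = 513.6 / 409.4 = 1.255

FS = 1.25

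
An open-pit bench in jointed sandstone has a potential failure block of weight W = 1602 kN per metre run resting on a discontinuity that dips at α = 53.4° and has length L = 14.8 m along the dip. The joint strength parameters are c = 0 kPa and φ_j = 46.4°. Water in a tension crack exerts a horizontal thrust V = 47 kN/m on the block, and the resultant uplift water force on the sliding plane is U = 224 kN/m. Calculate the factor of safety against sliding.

FS = 0.55

Resolving the block weight along and normal to the plane and applying the Mohr–Coulomb strength on the joint:
N' = W cosα − U − V sinα = 1602·cos53.4° − 224 − 47·sin53.4° = 693.4 kN/m
Driving force T = W sinα + V cosα = 1602·sin53.4° + 47·cos53.4° = 1314.1 kN/m
Resisting force R = c·L + N'·tanφ_j = 0·14.8 + 693.4·tan46.4° = 0.0 + 728.2 = 728.2 kN/m
FS = R / T = 728.2 / 1314.1 = 0.554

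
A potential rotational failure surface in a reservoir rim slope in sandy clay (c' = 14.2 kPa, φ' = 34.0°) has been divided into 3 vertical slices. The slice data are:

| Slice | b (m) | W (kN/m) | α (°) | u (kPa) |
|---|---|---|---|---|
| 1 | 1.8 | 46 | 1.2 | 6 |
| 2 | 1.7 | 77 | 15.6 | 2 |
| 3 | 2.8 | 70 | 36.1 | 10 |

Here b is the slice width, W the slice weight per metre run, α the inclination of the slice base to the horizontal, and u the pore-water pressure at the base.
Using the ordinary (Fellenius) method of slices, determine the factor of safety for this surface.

FS = 2.96

Ordinary method of slices: FS = Σ[c'·Δl_i + (W_i cosα_i − u_i·Δl_i)·tanφ'] / Σ W_i sinα_i, with Δl_i = b_i / cosα_i.
Slice 1: Δl = 1.8/cos1.2° = 1.800 m; N'_1 = 46·cos1.2° − 6·1.800 = 35.2; c'Δl = 25.57; W sinα = 1.0
Slice 2: Δl = 1.7/cos15.6° = 1.765 m; N'_2 = 77·cos15.6° − 2·1.765 = 70.6; c'Δl = 25.06; W sinα = 20.7
Slice 3: Δl = 2.8/cos36.1° = 3.465 m; N'_3 = 70·cos36.1° − 10·3.465 = 21.9; c'Δl = 49.21; W sinα = 41.2
Σc'Δl = 99.8 kN/m; ΣN' = 127.7 kN/m; ΣW sinα = 62.9 kN/m
Resisting = 99.8 + 127.7·tan34.0° = 99.8 + 86.2 = 186.0 kN/m
FS = 186.0 / 62.9 = 2.956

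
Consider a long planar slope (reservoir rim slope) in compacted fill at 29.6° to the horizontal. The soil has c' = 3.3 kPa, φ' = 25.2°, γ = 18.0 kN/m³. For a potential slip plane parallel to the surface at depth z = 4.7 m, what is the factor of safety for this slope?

FS = 0.92

For an infinite slope with a slip plane parallel to the surface (no pore pressure): FS = [c' + γz cos²β tanφ'] / [γz sinβ cosβ].
γz = 18.0·4.7 = 84.60 kN/m²
Numerator = 3.3 + 84.60·cos²29.6°·tan25.2° = 3.3 + 84.60·0.7560·0.4706 = 33.397 kPa
Denominator = 84.60·sin29.6°·cos29.6° = 84.60·0.4939·0.8695 = 36.334 kPa
FS = 33.397 / 36.334 = 0.919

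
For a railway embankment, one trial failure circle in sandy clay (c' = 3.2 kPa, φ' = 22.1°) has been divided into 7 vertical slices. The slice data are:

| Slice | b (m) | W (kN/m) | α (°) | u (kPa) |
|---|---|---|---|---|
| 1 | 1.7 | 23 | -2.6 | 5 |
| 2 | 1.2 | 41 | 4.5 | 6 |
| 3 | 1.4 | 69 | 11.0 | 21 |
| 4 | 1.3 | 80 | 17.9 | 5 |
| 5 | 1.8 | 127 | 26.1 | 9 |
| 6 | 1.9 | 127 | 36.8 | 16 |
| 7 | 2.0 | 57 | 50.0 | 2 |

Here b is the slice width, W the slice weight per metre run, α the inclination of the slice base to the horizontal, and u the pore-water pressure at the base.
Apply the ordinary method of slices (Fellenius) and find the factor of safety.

FS = 0.85

Ordinary method of slices: FS = Σ[c'·Δl_i + (W_i cosα_i − u_i·Δl_i)·tanφ'] / Σ W_i sinα_i, with Δl_i = b_i / cosα_i.
Slice 1: Δl = 1.7/cos(-2.6°) = 1.702 m; N'_1 = 23·cos(-2.6°) − 5·1.702 = 14.5; c'Δl = 5.45; W sinα = -1.0
Slice 2: Δl = 1.2/cos4.5° = 1.204 m; N'_2 = 41·cos4.5° − 6·1.204 = 33.7; c'Δl = 3.85; W sinα = 3.2
Slice 3: Δl = 1.4/cos11.0° = 1.426 m; N'_3 = 69·cos11.0° − 21·1.426 = 37.8; c'Δl = 4.56; W sinα = 13.2
Slice 4: Δl = 1.3/cos17.9° = 1.366 m; N'_4 = 80·cos17.9° − 5·1.366 = 69.3; c'Δl = 4.37; W sinα = 24.6
Slice 5: Δl = 1.8/cos26.1° = 2.004 m; N'_5 = 127·cos26.1° − 9·2.004 = 96.0; c'Δl = 6.41; W sinα = 55.9
Slice 6: Δl = 1.9/cos36.8° = 2.373 m; N'_6 = 127·cos36.8° − 16·2.373 = 63.7; c'Δl = 7.59; W sinα = 76.1
Slice 7: Δl = 2.0/cos50.0° = 3.111 m; N'_7 = 57·cos50.0° − 2·3.111 = 30.4; c'Δl = 9.96; W sinα = 43.7
Σc'Δl = 42.2 kN/m; ΣN' = 345.4 kN/m; ΣW sinα = 215.5 kN/m
Resisting = 42.2 + 345.4·tan22.1° = 42.2 + 140.2 = 182.4 kN/m
FS = 182.4 / 215.5 = 0.846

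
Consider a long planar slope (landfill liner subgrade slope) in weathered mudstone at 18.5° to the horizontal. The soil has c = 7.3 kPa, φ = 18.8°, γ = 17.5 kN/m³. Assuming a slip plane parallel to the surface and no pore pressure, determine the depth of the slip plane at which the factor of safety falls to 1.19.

z = 8.03 m

Setting FS = 1.19 in FS = [c + γz cos²β tanφ] / [γz sinβ cosβ] and solving for z:
z = c / [γ cosβ (FS·sinβ − cosβ·tanφ)]
  = 7.3 / [17.5·cos18.5°·(1.19·sin18.5° − cos18.5°·tan18.8°)]
  = 7.3 / [17.5·0.9483·(1.19·0.3173 − 0.9483·0.3404)]
  = 7.3 / 0.9087 = 8.033 m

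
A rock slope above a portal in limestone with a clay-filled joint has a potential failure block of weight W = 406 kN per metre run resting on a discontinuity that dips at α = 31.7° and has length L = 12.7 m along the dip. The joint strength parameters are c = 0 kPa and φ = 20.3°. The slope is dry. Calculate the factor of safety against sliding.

Resolving the block weight along and normal to the plane and applying the Mohr–Coulomb strength on the joint:
N' = W cosα = 406·cos31.7° = 345.4 kN/m
Driving force T = W sinα = 406·sin31.7° = 213.3 kN/m
Resisting force R = c·L + N'·tanφ = 0·12.7 + 345.4·tan20.3° = 0.0 + 127.8 = 127.8 kN/m
FS = R / T = 127.8 / 213.3 = 0.599

FS = 0.60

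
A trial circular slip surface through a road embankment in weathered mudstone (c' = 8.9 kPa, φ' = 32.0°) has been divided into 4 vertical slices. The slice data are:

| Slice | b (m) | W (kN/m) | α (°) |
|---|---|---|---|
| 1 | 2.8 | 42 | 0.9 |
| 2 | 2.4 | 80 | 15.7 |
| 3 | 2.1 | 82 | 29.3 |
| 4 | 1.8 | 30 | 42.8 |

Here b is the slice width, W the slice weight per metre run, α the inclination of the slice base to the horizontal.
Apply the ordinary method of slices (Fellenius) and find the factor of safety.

FS = 2.69

Ordinary method of slices: FS = Σ[c'·Δl_i + (W_i cosα_i)·tanφ'] / Σ W_i sinα_i, with Δl_i = b_i / cosα_i.
Slice 1: Δl = 2.8/cos0.9° = 2.800 m; N'_1 = 42·cos0.9° = 42.0; c'Δl = 24.92; W sinα = 0.7
Slice 2: Δl = 2.4/cos15.7° = 2.493 m; N'_2 = 80·cos15.7° = 77.0; c'Δl = 22.19; W sinα = 21.6
Slice 3: Δl = 2.1/cos29.3° = 2.408 m; N'_3 = 82·cos29.3° = 71.5; c'Δl = 21.43; W sinα = 40.1
Slice 4: Δl = 1.8/cos42.8° = 2.453 m; N'_4 = 30·cos42.8° = 22.0; c'Δl = 21.83; W sinα = 20.4
Σc'Δl = 90.4 kN/m; ΣN' = 212.5 kN/m; ΣW sinα = 82.8 kN/m
Resisting = 90.4 + 212.5·tan32.0° = 90.4 + 132.8 = 223.2 kN/m
FS = 223.2 / 82.8 = 2.695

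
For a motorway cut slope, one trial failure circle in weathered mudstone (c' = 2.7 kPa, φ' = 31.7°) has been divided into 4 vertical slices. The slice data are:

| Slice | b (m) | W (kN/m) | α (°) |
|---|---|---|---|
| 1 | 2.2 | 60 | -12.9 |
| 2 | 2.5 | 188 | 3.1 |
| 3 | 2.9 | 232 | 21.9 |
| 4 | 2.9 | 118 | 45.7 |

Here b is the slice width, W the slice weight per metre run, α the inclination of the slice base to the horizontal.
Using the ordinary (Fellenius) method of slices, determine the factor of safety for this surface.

FS = 2.20

Ordinary method of slices: FS = Σ[c'·Δl_i + (W_i cosα_i)·tanφ'] / Σ W_i sinα_i, with Δl_i = b_i / cosα_i.
Slice 1: Δl = 2.2/cos(-12.9°) = 2.257 m; N'_1 = 60·cos(-12.9°) = 58.5; c'Δl = 6.09; W sinα = -13.4
Slice 2: Δl = 2.5/cos3.1° = 2.504 m; N'_2 = 188·cos3.1° = 187.7; c'Δl = 6.76; W sinα = 10.2
Slice 3: Δl = 2.9/cos21.9° = 3.126 m; N'_3 = 232·cos21.9° = 215.3; c'Δl = 8.44; W sinα = 86.5
Slice 4: Δl = 2.9/cos45.7° = 4.152 m; N'_4 = 118·cos45.7° = 82.4; c'Δl = 11.21; W sinα = 84.5
Σc'Δl = 32.5 kN/m; ΣN' = 543.9 kN/m; ΣW sinα = 167.8 kN/m
Resisting = 32.5 + 543.9·tan31.7° = 32.5 + 335.9 = 368.4 kN/m
FS = 368.4 / 167.8 = 2.196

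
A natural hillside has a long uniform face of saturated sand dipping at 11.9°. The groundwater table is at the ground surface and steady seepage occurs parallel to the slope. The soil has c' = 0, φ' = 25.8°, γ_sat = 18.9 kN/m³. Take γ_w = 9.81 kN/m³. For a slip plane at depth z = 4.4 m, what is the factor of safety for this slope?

FS = 1.10

With seepage parallel to the slope and the water table at the surface, the effective normal stress on the slip plane uses the buoyant unit weight γ' = γ_sat − γ_w while the driving shear stress uses γ_sat:
FS = [c' + γ' z cos²β tanφ'] / [γ_sat z sinβ cosβ]
(For c' = 0 this reduces to FS = (γ'/γ_sat)·tanφ'/tanβ.)
γ' = 18.9 − 9.81 = 9.09 kN/m³
Numerator = 0.0 + 9.09·4.4·cos²11.9°·tan25.8° = 0.0 + 9.09·4.4·0.9575·0.4834 = 18.513 kPa
Denominator = 18.9·4.4·sin11.9°·cos11.9° = 18.9·4.4·0.2062·0.9785 = 16.779 kPa
FS = 18.513 / 16.779 = 1.103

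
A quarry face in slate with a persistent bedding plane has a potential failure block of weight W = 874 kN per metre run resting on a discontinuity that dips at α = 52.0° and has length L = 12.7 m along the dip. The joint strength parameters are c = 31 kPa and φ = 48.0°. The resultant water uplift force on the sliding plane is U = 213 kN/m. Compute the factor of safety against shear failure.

Resolving the block weight along and normal to the plane and applying the Mohr–Coulomb strength on the joint:
N' = W cosα − U = 874·cos52.0° − 213 = 325.1 kN/m
Driving force T = W sinα = 874·sin52.0° = 688.7 kN/m
Resisting force R = c·L + N'·tanφ = 31·12.7 + 325.1·tan48.0° = 393.7 + 361.0 = 754.7 kN/m
FS = R / T = 754.7 / 688.7 = 1.096

FS = 1.10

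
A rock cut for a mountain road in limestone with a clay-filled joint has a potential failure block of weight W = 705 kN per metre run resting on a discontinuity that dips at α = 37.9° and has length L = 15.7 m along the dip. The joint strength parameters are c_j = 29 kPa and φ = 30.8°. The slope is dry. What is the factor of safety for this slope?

Resolving the block weight along and normal to the plane and applying the Mohr–Coulomb strength on the joint:
N' = W cosα = 705·cos37.9° = 556.3 kN/m
Driving force T = W sinα = 705·sin37.9° = 433.1 kN/m
Resisting force R = c_j·L + N'·tanφ = 29·15.7 + 556.3·tan30.8° = 455.3 + 331.6 = 786.9 kN/m
FS = R / T = 786.9 / 433.1 = 1.817

FS = 1.82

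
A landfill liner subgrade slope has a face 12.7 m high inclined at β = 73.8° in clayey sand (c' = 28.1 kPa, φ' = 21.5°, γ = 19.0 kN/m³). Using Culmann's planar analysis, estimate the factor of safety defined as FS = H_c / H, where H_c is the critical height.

H_c = (4c'/γ) · sinβ cosφ' / [1 − cos(β − φ')]
    = (4·28.1/19.0) · sin73.8°·cos21.5° / [1 − cos52.3°]
    = 5.916 · 0.8935 / 0.3885 = 13.61 m
FS = H_c / H = 13.61 / 12.7 = 1.071

FS = 1.07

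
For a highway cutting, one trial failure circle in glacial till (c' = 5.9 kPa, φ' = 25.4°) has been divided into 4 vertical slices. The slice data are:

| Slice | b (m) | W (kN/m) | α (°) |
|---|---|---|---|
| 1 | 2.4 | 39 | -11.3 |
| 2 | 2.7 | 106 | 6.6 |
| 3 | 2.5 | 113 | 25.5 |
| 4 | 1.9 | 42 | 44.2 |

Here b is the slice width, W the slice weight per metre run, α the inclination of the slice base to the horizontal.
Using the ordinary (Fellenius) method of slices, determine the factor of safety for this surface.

Ordinary method of slices: FS = Σ[c'·Δl_i + (W_i cosα_i)·tanφ'] / Σ W_i sinα_i, with Δl_i = b_i / cosα_i.
Slice 1: Δl = 2.4/cos(-11.3°) = 2.447 m; N'_1 = 39·cos(-11.3°) = 38.2; c'Δl = 14.44; W sinα = -7.6
Slice 2: Δl = 2.7/cos6.6° = 2.718 m; N'_2 = 106·cos6.6° = 105.3; c'Δl = 16.04; W sinα = 12.2
Slice 3: Δl = 2.5/cos25.5° = 2.770 m; N'_3 = 113·cos25.5° = 102.0; c'Δl = 16.34; W sinα = 48.6
Slice 4: Δl = 1.9/cos44.2° = 2.650 m; N'_4 = 42·cos44.2° = 30.1; c'Δl = 15.64; W sinα = 29.3
Σc'Δl = 62.5 kN/m; ΣN' = 275.6 kN/m; ΣW sinα = 82.5 kN/m
Resisting = 62.5 + 275.6·tan25.4° = 62.5 + 130.9 = 193.3 kN/m
FS = 193.3 / 82.5 = 2.344

FS = 2.34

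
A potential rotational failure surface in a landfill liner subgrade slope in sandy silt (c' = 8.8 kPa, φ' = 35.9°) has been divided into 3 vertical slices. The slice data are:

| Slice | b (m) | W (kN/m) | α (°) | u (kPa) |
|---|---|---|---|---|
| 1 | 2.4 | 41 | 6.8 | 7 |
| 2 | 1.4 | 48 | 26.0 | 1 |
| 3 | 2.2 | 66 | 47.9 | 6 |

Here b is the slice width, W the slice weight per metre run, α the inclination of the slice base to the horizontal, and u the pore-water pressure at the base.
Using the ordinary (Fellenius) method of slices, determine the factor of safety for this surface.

Ordinary method of slices: FS = Σ[c'·Δl_i + (W_i cosα_i − u_i·Δl_i)·tanφ'] / Σ W_i sinα_i, with Δl_i = b_i / cosα_i.
Slice 1: Δl = 2.4/cos6.8° = 2.417 m; N'_1 = 41·cos6.8° − 7·2.417 = 23.8; c'Δl = 21.27; W sinα = 4.9
Slice 2: Δl = 1.4/cos26.0° = 1.558 m; N'_2 = 48·cos26.0° − 1·1.558 = 41.6; c'Δl = 13.71; W sinα = 21.0
Slice 3: Δl = 2.2/cos47.9° = 3.281 m; N'_3 = 66·cos47.9° − 6·3.281 = 24.6; c'Δl = 28.88; W sinα = 49.0
Σc'Δl = 63.9 kN/m; ΣN' = 89.9 kN/m; ΣW sinα = 74.9 kN/m
Resisting = 63.9 + 89.9·tan35.9° = 63.9 + 65.1 = 129.0 kN/m
FS = 129.0 / 74.9 = 1.722

FS = 1.72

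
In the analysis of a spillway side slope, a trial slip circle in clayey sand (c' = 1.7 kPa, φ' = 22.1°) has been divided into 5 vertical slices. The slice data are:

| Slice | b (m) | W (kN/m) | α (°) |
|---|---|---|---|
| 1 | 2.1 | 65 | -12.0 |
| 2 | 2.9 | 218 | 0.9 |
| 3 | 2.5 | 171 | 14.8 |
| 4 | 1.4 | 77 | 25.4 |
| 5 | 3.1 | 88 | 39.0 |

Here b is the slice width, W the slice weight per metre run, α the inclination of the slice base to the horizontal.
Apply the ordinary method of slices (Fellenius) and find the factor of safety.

Ordinary method of slices: FS = Σ[c'·Δl_i + (W_i cosα_i)·tanφ'] / Σ W_i sinα_i, with Δl_i = b_i / cosα_i.
Slice 1: Δl = 2.1/cos(-12.0°) = 2.147 m; N'_1 = 65·cos(-12.0°) = 63.6; c'Δl = 3.65; W sinα = -13.5
Slice 2: Δl = 2.9/cos0.9° = 2.900 m; N'_2 = 218·cos0.9° = 218.0; c'Δl = 4.93; W sinα = 3.4
Slice 3: Δl = 2.5/cos14.8° = 2.586 m; N'_3 = 171·cos14.8° = 165.3; c'Δl = 4.40; W sinα = 43.7
Slice 4: Δl = 1.4/cos25.4° = 1.550 m; N'_4 = 77·cos25.4° = 69.6; c'Δl = 2.63; W sinα = 33.0
Slice 5: Δl = 3.1/cos39.0° = 3.989 m; N'_5 = 88·cos39.0° = 68.4; c'Δl = 6.78; W sinα = 55.4
Σc'Δl = 22.4 kN/m; ΣN' = 584.8 kN/m; ΣW sinα = 122.0 kN/m
Resisting = 22.4 + 584.8·tan22.1° = 22.4 + 237.5 = 259.9 kN/m
FS = 259.9 / 122.0 = 2.130

FS = 2.13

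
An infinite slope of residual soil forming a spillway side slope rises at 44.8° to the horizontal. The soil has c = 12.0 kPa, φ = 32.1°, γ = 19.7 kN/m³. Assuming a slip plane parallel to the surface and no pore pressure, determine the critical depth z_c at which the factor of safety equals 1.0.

z_c = 3.31 m

Setting FS = 1.00 in FS = [c + γz cos²β tanφ] / [γz sinβ cosβ] and solving for z:
z = c / [γ cosβ (FS·sinβ − cosβ·tanφ)]
  = 12.0 / [19.7·cos44.8°·(1.00·sin44.8° − cos44.8°·tan32.1°)]
  = 12.0 / [19.7·0.7096·(1.00·0.7046 − 0.7096·0.6273)]
  = 12.0 / 3.6277 = 3.308 m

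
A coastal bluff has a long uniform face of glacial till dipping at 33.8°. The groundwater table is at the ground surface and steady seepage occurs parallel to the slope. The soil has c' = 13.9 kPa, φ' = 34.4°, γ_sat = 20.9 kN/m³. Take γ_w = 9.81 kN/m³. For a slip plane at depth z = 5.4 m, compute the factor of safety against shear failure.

FS = 0.81

With seepage parallel to the slope and the water table at the surface, the effective normal stress on the slip plane uses the buoyant unit weight γ' = γ_sat − γ_w while the driving shear stress uses γ_sat:
FS = [c' + γ' z cos²β tanφ'] / [γ_sat z sinβ cosβ]
γ' = 20.9 − 9.81 = 11.09 kN/m³
Numerator = 13.9 + 11.09·5.4·cos²33.8°·tan34.4° = 13.9 + 11.09·5.4·0.6905·0.6847 = 42.215 kPa
Denominator = 20.9·5.4·sin33.8°·cos33.8° = 20.9·5.4·0.5563·0.8310 = 52.172 kPa
FS = 42.215 / 52.172 = 0.809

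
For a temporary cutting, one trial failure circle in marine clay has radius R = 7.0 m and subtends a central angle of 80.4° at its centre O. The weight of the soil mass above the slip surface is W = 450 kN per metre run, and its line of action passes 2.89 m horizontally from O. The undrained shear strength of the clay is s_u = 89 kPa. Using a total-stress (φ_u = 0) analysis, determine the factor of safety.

FS = 4.71

Taking moments about the centre O, the resisting moment is provided by the undrained shear strength acting along the arc:
Arc length L_a = R·θ = 7.0·(80.4°·π/180) = 7.0·1.4032 = 9.82 m
M_R = s_u·L_a·R = 89·9.82·7.0 = 6119.6 kN·m/m
M_D = W·d = 450·2.89 = 1300.5 kN·m/m
FS = M_R / M_D = 6119.6 / 1300.5 = 4.706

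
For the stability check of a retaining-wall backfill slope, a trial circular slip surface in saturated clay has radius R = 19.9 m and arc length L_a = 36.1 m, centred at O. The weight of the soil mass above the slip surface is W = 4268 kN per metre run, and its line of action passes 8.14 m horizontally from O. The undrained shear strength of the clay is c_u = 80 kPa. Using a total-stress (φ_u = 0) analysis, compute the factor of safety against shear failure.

FS = 1.65

Taking moments about the centre O, the resisting moment is provided by the undrained shear strength acting along the arc:
M_R = c_u·L_a·R = 80·36.10·19.9 = 57471.2 kN·m/m
M_D = W·d = 4268·8.14 = 34741.5 kN·m/m
FS = M_R / M_D = 57471.2 / 34741.5 = 1.654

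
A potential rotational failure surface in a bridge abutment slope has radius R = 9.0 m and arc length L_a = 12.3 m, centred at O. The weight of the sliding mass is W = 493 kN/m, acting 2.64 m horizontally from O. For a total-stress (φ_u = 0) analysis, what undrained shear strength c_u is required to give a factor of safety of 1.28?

c_u = 15.0 kPa

FS = c_u·L_a·R / (W·d), so c_u = FS·W·d / (L_a·R).
c_u = 1.28·493·2.64 / (12.30·9.0) = 1665.9 / 110.70 = 15.05 kPa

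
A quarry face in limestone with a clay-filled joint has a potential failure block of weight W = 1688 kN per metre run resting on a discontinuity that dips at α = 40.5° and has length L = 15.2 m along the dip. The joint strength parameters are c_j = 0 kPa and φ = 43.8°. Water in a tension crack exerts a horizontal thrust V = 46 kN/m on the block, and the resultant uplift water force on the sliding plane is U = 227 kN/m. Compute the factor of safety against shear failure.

Resolving the block weight along and normal to the plane and applying the Mohr–Coulomb strength on the joint:
N' = W cosα − U − V sinα = 1688·cos40.5° − 227 − 46·sin40.5° = 1026.7 kN/m
Driving force T = W sinα + V cosα = 1688·sin40.5° + 46·cos40.5° = 1131.2 kN/m
Resisting force R = c_j·L + N'·tanφ = 0·15.2 + 1026.7·tan43.8° = 0.0 + 984.6 = 984.6 kN/m
FS = R / T = 984.6 / 1131.2 = 0.870

FS = 0.87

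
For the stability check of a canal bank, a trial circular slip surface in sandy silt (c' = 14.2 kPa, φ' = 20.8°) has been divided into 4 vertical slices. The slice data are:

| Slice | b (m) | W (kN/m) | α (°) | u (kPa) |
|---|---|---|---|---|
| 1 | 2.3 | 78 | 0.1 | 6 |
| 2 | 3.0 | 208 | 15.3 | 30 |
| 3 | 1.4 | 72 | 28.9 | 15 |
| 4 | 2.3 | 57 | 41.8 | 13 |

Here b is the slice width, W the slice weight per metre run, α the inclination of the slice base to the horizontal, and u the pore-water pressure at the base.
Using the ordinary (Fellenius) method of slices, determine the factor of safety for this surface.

FS = 1.75

Ordinary method of slices: FS = Σ[c'·Δl_i + (W_i cosα_i − u_i·Δl_i)·tanφ'] / Σ W_i sinα_i, with Δl_i = b_i / cosα_i.
Slice 1: Δl = 2.3/cos0.1° = 2.300 m; N'_1 = 78·cos0.1° − 6·2.300 = 64.2; c'Δl = 32.66; W sinα = 0.1
Slice 2: Δl = 3.0/cos15.3° = 3.110 m; N'_2 = 208·cos15.3° − 30·3.110 = 107.3; c'Δl = 44.17; W sinα = 54.9
Slice 3: Δl = 1.4/cos28.9° = 1.599 m; N'_3 = 72·cos28.9° − 15·1.599 = 39.0; c'Δl = 22.71; W sinα = 34.8
Slice 4: Δl = 2.3/cos41.8° = 3.085 m; N'_4 = 57·cos41.8° − 13·3.085 = 2.4; c'Δl = 43.81; W sinα = 38.0
Σc'Δl = 143.3 kN/m; ΣN' = 213.0 kN/m; ΣW sinα = 127.8 kN/m
Resisting = 143.3 + 213.0·tan20.8° = 143.3 + 80.9 = 224.2 kN/m
FS = 224.2 / 127.8 = 1.754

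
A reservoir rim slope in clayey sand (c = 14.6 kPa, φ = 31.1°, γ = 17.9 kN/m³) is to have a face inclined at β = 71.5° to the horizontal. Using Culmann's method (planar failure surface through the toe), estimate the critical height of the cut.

H_c = 11.11 m

Culmann's analysis gives the critical failure plane at α_cr = (β + φ)/2 = (71.5 + 31.1)/2 = 51.3°, and the critical height
H_c = (4c/γ) · sinβ cosφ / [1 − cos(β − φ)]
    = (4·14.6/17.9) · sin71.5°·cos31.1° / [1 − cos(40.4°)]
    = 3.263 · 0.9483·0.8563 / [1 − 0.7615]
    = 3.263 · 0.8120 / 0.2385
    = 11.11 m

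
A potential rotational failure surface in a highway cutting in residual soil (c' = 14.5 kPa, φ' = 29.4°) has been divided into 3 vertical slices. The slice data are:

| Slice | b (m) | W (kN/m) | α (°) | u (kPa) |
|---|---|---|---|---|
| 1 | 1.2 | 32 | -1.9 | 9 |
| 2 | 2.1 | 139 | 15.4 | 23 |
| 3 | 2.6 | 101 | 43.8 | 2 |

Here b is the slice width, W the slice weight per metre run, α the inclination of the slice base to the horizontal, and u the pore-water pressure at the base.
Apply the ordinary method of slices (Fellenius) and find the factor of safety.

FS = 1.87

Ordinary method of slices: FS = Σ[c'·Δl_i + (W_i cosα_i − u_i·Δl_i)·tanφ'] / Σ W_i sinα_i, with Δl_i = b_i / cosα_i.
Slice 1: Δl = 1.2/cos(-1.9°) = 1.201 m; N'_1 = 32·cos(-1.9°) − 9·1.201 = 21.2; c'Δl = 17.41; W sinα = -1.1
Slice 2: Δl = 2.1/cos15.4° = 2.178 m; N'_2 = 139·cos15.4° − 23·2.178 = 83.9; c'Δl = 31.58; W sinα = 36.9
Slice 3: Δl = 2.6/cos43.8° = 3.602 m; N'_3 = 101·cos43.8° − 2·3.602 = 65.7; c'Δl = 52.23; W sinα = 69.9
Σc'Δl = 101.2 kN/m; ΣN' = 170.8 kN/m; ΣW sinα = 105.8 kN/m
Resisting = 101.2 + 170.8·tan29.4° = 101.2 + 96.2 = 197.5 kN/m
FS = 197.5 / 105.8 = 1.867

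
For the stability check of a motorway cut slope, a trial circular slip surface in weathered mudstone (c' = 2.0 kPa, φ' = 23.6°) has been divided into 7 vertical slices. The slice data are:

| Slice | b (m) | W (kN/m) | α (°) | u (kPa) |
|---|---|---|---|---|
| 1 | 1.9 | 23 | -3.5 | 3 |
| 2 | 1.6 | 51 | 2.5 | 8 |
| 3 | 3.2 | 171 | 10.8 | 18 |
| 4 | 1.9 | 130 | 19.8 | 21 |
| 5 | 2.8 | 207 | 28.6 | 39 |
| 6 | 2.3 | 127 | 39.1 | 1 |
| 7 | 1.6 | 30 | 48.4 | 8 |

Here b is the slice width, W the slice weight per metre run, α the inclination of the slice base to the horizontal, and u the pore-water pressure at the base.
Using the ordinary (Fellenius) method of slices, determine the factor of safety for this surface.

Ordinary method of slices: FS = Σ[c'·Δl_i + (W_i cosα_i − u_i·Δl_i)·tanφ'] / Σ W_i sinα_i, with Δl_i = b_i / cosα_i.
Slice 1: Δl = 1.9/cos(-3.5°) = 1.904 m; N'_1 = 23·cos(-3.5°) − 3·1.904 = 17.2; c'Δl = 3.81; W sinα = -1.4
Slice 2: Δl = 1.6/cos2.5° = 1.602 m; N'_2 = 51·cos2.5° − 8·1.602 = 38.1; c'Δl = 3.20; W sinα = 2.2
Slice 3: Δl = 3.2/cos10.8° = 3.258 m; N'_3 = 171·cos10.8° − 18·3.258 = 109.3; c'Δl = 6.52; W sinα = 32.0
Slice 4: Δl = 1.9/cos19.8° = 2.019 m; N'_4 = 130·cos19.8° − 21·2.019 = 79.9; c'Δl = 4.04; W sinα = 44.0
Slice 5: Δl = 2.8/cos28.6° = 3.189 m; N'_5 = 207·cos28.6° − 39·3.189 = 57.4; c'Δl = 6.38; W sinα = 99.1
Slice 6: Δl = 2.3/cos39.1° = 2.964 m; N'_6 = 127·cos39.1° − 1·2.964 = 95.6; c'Δl = 5.93; W sinα = 80.1
Slice 7: Δl = 1.6/cos48.4° = 2.410 m; N'_7 = 30·cos48.4° − 8·2.410 = 0.6; c'Δl = 4.82; W sinα = 22.4
Σc'Δl = 34.7 kN/m; ΣN' = 398.2 kN/m; ΣW sinα = 278.5 kN/m
Resisting = 34.7 + 398.2·tan23.6° = 34.7 + 174.0 = 208.7 kN/m
FS = 208.7 / 278.5 = 0.749

FS = 0.75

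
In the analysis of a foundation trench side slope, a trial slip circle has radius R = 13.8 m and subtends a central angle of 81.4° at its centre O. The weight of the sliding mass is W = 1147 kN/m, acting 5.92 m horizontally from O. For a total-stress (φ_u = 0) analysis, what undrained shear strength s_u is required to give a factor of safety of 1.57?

s_u = 39.4 kPa

FS = s_u·L_a·R / (W·d), so s_u = FS·W·d / (L_a·R).
Arc length L_a = R·θ = 13.8·(81.4°·π/180) = 13.8·1.4207 = 19.61 m
s_u = 1.57·1147·5.92 / (19.61·13.8) = 10660.7 / 270.56 = 39.40 kPa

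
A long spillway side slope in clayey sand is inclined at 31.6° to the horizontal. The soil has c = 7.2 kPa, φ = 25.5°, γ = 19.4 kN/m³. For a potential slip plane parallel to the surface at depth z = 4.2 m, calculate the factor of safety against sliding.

For an infinite slope with a slip plane parallel to the surface (no pore pressure): FS = [c + γz cos²β tanφ] / [γz sinβ cosβ].
γz = 19.4·4.2 = 81.48 kN/m²
Numerator = 7.2 + 81.48·cos²31.6°·tan25.5° = 7.2 + 81.48·0.7254·0.4770 = 35.393 kPa
Denominator = 81.48·sin31.6°·cos31.6° = 81.48·0.5240·0.8517 = 36.364 kPa
FS = 35.393 / 36.364 = 0.973

FS = 0.97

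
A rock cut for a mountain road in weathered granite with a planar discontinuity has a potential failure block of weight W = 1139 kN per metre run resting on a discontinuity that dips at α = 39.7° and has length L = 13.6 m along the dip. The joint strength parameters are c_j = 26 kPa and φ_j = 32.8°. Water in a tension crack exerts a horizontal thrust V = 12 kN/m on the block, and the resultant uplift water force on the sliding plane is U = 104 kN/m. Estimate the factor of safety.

Resolving the block weight along and normal to the plane and applying the Mohr–Coulomb strength on the joint:
N' = W cosα − U − V sinα = 1139·cos39.7° − 104 − 12·sin39.7° = 764.7 kN/m
Driving force T = W sinα + V cosα = 1139·sin39.7° + 12·cos39.7° = 736.8 kN/m
Resisting force R = c_j·L + N'·tanφ_j = 26·13.6 + 764.7·tan32.8° = 353.6 + 492.8 = 846.4 kN/m
FS = R / T = 846.4 / 736.8 = 1.149

FS = 1.15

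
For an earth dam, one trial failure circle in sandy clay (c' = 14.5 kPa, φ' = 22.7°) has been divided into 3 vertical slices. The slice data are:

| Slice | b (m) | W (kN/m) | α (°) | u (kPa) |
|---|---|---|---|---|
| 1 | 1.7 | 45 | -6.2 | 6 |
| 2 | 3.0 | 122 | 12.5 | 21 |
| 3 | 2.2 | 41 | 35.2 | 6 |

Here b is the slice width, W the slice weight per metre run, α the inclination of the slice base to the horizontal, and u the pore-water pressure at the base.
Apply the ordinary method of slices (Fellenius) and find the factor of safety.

FS = 3.38

Ordinary method of slices: FS = Σ[c'·Δl_i + (W_i cosα_i − u_i·Δl_i)·tanφ'] / Σ W_i sinα_i, with Δl_i = b_i / cosα_i.
Slice 1: Δl = 1.7/cos(-6.2°) = 1.710 m; N'_1 = 45·cos(-6.2°) − 6·1.710 = 34.5; c'Δl = 24.80; W sinα = -4.9
Slice 2: Δl = 3.0/cos12.5° = 3.073 m; N'_2 = 122·cos12.5° − 21·3.073 = 54.6; c'Δl = 44.56; W sinα = 26.4
Slice 3: Δl = 2.2/cos35.2° = 2.692 m; N'_3 = 41·cos35.2° − 6·2.692 = 17.3; c'Δl = 39.04; W sinα = 23.6
Σc'Δl = 108.4 kN/m; ΣN' = 106.4 kN/m; ΣW sinα = 45.2 kN/m
Resisting = 108.4 + 106.4·tan22.7° = 108.4 + 44.5 = 152.9 kN/m
FS = 152.9 / 45.2 = 3.384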